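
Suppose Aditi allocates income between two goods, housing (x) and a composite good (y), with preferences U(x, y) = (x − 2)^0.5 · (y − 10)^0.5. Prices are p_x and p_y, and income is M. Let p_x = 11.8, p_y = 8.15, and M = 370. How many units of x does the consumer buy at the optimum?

After buying the subsistence bundle (2, 10), a share 0.5 of the remaining income goes to x: x* = 2 + 0.5·(M − 2p_x − 10p_y)/p_x.
Discretionary income = 370 − 2·11.8 − 10·8.15 = 264.9; x* = 2 + 0.5·264.9/11.8 = 13.2246.

x* = 13.2246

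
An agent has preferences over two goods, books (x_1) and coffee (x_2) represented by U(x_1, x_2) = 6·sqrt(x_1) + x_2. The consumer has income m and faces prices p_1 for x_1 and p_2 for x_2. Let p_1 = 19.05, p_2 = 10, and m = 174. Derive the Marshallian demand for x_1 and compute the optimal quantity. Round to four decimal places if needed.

Thus x_1* = (3·p_2/p_1)² — independent of m — with the rest of income spent on x_2.
Plugging in: x_1* = (3·10/19.05)² = 2.48.

x_1* = 2.48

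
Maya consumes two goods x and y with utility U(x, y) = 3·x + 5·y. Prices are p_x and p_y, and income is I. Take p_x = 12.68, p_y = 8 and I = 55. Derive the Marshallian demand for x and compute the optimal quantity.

y gives more utility per dollar, so spend all income on y: y* = I/p_y, x* = 0.
Numerically: x* = 0, y* = 6.875.

x* = 0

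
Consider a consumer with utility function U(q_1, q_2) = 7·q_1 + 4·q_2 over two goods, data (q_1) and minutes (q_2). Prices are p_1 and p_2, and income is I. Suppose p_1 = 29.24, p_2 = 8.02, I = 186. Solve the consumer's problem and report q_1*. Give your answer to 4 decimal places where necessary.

Linear utility — the consumer picks whichever good has higher MU/price: 7/29.24 = 0.2394 vs 4/8.02 = 0.4988.
q_2 gives more utility per dollar, so spend all income on q_2: q_2* = I/p_2, q_1* = 0.
Numerically: q_1* = 0, q_2* = 23.192.

q_1* = 0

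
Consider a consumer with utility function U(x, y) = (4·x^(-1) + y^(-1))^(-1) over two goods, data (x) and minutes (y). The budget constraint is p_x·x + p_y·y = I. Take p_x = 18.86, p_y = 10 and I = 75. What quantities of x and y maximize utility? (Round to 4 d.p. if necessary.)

x* = 2.9153, y* = 2.0018

MU_x ∝ 4·x^(-2), MU_y ∝ y^(-2), so MRS = 4·(y/x)^(2) = p_x/p_y.
Hence y/x = ((1/4)·p_x/p_y)^(1/(2)), i.e. raised to the 0.5 power.
With the ratio pinned down, the budget gives x* = I/(p_x + p_y·(y/x)) and y* = (y/x)·x*.
Numerically y/x = 0.686659, so x* = 75/(18.86 + 10·0.686659) = 2.9153 and y* = 0.686659·2.9153 = 2.0018.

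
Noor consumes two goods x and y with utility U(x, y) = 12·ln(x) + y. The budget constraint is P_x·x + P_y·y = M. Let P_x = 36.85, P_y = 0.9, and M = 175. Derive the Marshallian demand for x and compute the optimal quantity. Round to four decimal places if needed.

MU_x = 12/x, MU_y = 1. Tangency: 12/x = P_x/P_y.
So x*(P_x,P_y) = 12·P_y/P_x, independent of income; and y* = (M − 12·P_y)/P_y.
At the given prices: x* = 12·0.9/36.85 = 0.2931.

x* = 0.2931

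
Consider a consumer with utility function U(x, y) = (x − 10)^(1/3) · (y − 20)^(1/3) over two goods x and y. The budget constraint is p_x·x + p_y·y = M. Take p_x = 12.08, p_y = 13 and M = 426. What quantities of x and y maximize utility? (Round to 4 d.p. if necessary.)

Substituting into the budget: x* = 10 + 0.5·(M − 10·p_x − 20·p_y)/p_x, and y* = 20 + 0.5·(…)/p_y.
Discretionary income = 426 − 10·12.08 − 20·13 = 45.2; x* = 10 + 0.5·45.2/12.08 = 11.8709; y* = 20 + 0.5·45.2/13 = 21.7385.

x* = 11.8709, y* = 21.7385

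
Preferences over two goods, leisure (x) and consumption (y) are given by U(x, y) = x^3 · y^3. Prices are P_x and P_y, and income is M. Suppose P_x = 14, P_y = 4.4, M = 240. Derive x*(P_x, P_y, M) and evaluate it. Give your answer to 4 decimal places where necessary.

Tangency: MRS = y/x = P_x/P_y.
Rearranging, P_y·y = P_x·x. Substituting into the budget gives P_x·x·(1 + 1) = M.
Demand: x*(P_x,P_y,M) = 0.5·M/P_x and y* = 0.5·M/P_y.
At P_x=14, P_y=4.4, M=240: x* = 0.5·240/14 = 8.5714.

x* = 8.5714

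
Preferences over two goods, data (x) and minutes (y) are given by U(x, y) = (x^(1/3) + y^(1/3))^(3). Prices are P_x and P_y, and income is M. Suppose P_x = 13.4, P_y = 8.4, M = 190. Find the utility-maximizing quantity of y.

From the CES first-order condition, (y/x)^(2/3) = P_x/P_y.
Hence y/x = (P_x/P_y)^(1/(2/3)), i.e. raised to the 1.5 power.
Substitute y = (y/x)·x into the budget: x* = M/(P_x + P_y·(y/x)).
Numerically y/x = 2.014829, so x* = 190/(13.4 + 8.4·2.014829) = 6.2655 and y* = 2.014829·6.2655 = 12.624.

y* = 12.624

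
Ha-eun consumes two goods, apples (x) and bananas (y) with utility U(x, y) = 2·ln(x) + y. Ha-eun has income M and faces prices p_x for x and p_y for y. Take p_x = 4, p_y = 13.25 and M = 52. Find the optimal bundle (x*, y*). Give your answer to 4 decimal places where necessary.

Set MRS = p_x/p_y: (2/x)/1 = p_x/p_y.
So x*(p_x,p_y) = 2·p_y/p_x, independent of income; and y* = (M − 2·p_y)/p_y.
At the given prices: x* = 2·13.25/4 = 6.625, and y* = 1.9245.

x* = 6.625, y* = 1.9245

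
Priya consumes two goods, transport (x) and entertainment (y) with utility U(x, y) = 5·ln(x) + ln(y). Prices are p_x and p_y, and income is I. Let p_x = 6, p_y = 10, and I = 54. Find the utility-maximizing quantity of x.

x* = 7.5

The MRS is 5·y/x. Set MRS = p_x/p_y.
Rearranging, p_y·y = (1/5)·p_x·x. Substituting into the budget gives p_x·x·(1 + (1/5)) = I.
Demand: x*(p_x,p_y,I) = 5/6·I/p_x and y* = 1/6·I/p_y.
At p_x=6, p_y=10, I=54: x* = 5/6·54/6 = 7.5.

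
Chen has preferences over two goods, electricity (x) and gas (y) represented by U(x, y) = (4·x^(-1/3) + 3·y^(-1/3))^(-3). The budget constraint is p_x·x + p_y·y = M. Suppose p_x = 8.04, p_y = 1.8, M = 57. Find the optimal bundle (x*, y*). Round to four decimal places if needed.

MU_x ∝ 4·x^(-4/3), MU_y ∝ 3·y^(-4/3), so MRS = (4/3)·(y/x)^(4/3) = p_x/p_y.
Solve for the ratio: y/x = [(3/4)·p_x/p_y]^(0.75).
Substitute y = (y/x)·x into the budget: x* = M/(p_x + p_y·(y/x)).
Numerically y/x = 2.476188, so x* = 57/(8.04 + 1.8·2.476188) = 4.561 and y* = 2.476188·4.561 = 11.294.

x* = 4.561, y* = 11.294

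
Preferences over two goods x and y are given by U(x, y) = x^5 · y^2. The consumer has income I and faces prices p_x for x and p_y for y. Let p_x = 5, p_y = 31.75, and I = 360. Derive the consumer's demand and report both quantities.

x* = 51.4286, y* = 3.2396

At p_x=5, p_y=31.75, I=360: x* = 5/7·360/5 = 51.4286, y* = 3.2396.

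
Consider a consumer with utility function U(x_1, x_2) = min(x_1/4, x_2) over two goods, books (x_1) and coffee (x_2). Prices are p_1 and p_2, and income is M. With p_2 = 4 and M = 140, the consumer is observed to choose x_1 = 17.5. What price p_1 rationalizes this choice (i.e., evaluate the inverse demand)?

Leontief preferences: the optimum is at the kink where x_1/4 = x_2/1, i.e. x_2 = (1/4)·x_1.
Budget: p_1·x_1 + p_2·(1/4)·x_1 = M, so (4·p_1 + p_2)·x_1 = 4·M.
Demand: x_1*(p_1,p_2,M) = 4·M/(4·p_1 + p_2), x_2* = M/(4·p_1 + p_2).
Set x_1* = 17.5 in the demand function and solve for p_1: p_1 = 7.

p_1 = 7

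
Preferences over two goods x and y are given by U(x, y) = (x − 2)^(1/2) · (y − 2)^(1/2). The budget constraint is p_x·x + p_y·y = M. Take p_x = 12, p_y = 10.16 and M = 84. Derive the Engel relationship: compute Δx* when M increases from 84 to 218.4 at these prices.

MRS = (y−2)/(x−2). Tangency with p_x/p_y gives y−2 = (p_x/p_y)·(x−2).
After buying the subsistence bundle (2, 2), a share 0.5 of the remaining income goes to x: x* = 2 + 0.5·(M − 2p_x − 2p_y)/p_x.
Discretionary income = 84 − 2·12 − 2·10.16 = 39.68; x* = 2 + 0.5·39.68/12 = 3.6533.
At M' = 218.4: x* = 9.2533. Change: 9.2533 − 3.6533 = 5.6.

Δx* = 5.6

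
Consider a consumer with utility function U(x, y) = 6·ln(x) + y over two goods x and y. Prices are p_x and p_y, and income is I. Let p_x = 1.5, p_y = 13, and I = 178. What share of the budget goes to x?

At the given prices: x* = 6·13/1.5 = 52, and y* = 7.6923.
Expenditure on x: 1.5·52 = 78; share = 0.4382.

share on x = 0.4382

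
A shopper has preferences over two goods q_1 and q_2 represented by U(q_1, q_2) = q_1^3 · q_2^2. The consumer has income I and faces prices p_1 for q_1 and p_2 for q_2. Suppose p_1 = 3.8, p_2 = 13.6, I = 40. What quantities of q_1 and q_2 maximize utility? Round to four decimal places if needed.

At p_1=3.8, p_2=13.6, I=40: q_1* = 0.6·40/3.8 = 6.3158, q_2* = 1.1765.

q_1* = 6.3158, q_2* = 1.1765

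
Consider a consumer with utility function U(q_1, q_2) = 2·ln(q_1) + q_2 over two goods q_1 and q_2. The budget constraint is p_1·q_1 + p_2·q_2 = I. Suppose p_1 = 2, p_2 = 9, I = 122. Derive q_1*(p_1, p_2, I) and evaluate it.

q_1* = 9

So q_1*(p_1,p_2) = 2·p_2/p_1, independent of income; and q_2* = (I − 2·p_2)/p_2.
At the given prices: q_1* = 2·9/2 = 9.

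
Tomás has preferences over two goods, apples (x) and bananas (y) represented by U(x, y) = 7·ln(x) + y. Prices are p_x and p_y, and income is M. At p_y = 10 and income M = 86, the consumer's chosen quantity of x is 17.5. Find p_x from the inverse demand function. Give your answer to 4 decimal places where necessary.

p_x = 4

MU_x = 7/x, MU_y = 1. Tangency: 7/x = p_x/p_y.
So x*(p_x,p_y) = 7·p_y/p_x, independent of income; and y* = (M − 7·p_y)/p_y.
Set x* = 17.5 in the demand function and solve for p_x: p_x = 4.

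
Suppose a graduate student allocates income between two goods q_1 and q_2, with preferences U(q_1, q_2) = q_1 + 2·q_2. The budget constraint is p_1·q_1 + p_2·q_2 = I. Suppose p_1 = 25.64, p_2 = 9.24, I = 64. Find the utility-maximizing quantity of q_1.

q_1* = 0

Perfect substitutes: compare marginal utility per dollar. 1/p_1 vs 2/p_2 → 0.039 vs 0.2165.
q_2 gives more utility per dollar, so spend all income on q_2: q_2* = I/p_2, q_1* = 0.
Numerically: q_1* = 0, q_2* = 6.9264.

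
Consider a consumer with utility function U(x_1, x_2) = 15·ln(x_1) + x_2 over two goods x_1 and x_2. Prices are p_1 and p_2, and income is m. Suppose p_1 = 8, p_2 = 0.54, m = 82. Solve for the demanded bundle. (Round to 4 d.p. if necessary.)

Set MRS = p_1/p_2: (15/x_1)/1 = p_1/p_2.
So x_1*(p_1,p_2) = 15·p_2/p_1, independent of income; and x_2* = (m − 15·p_2)/p_2.
At the given prices: x_1* = 15·0.54/8 = 1.0125, and x_2* = 136.8519.

x_1* = 1.0125, x_2* = 136.8519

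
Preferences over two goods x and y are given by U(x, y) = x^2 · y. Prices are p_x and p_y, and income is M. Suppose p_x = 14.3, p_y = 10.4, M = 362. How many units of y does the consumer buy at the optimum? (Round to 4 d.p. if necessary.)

y* = 11.6026

Tangency: MRS = 2·y/x = p_x/p_y.
Rearranging, p_y·y = (1/2)·p_x·x. Substituting into the budget gives p_x·x·(1 + (1/2)) = M.
Demand: x*(p_x,p_y,M) = 2/3·M/p_x and y* = 1/3·M/p_y.
At p_x=14.3, p_y=10.4, M=362: y* = 1/3·362/10.4 = 11.6026.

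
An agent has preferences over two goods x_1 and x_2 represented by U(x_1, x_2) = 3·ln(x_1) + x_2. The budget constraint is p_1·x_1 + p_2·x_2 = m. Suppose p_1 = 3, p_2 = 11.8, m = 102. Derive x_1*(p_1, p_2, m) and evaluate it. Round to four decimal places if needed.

x_1* = 11.8

MU_x_1 = 3/x_1, MU_x_2 = 1. Tangency: 3/x_1 = p_1/p_2.
So x_1*(p_1,p_2) = 3·p_2/p_1, independent of income; and x_2* = (m − 3·p_2)/p_2.
At the given prices: x_1* = 3·11.8/3 = 11.8.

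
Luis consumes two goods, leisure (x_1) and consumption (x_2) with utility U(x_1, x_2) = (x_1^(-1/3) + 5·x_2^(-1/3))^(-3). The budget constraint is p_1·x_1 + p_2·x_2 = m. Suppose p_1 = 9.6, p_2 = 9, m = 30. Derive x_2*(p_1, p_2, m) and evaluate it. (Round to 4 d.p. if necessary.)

x_2* = 2.5564

MRS = MU_x_1/MU_x_2 = (1/5)·(x_2/x_1)^(4/3). Set equal to p_1/p_2.
Hence x_2/x_1 = (5·p_1/p_2)^(1/(4/3)), i.e. raised to the 0.75 power.
Substitute x_2 = (x_2/x_1)·x_1 into the budget: x_1* = m/(p_1 + p_2·(x_2/x_1)).
Numerically x_2/x_1 = 3.509531, so x_1* = 30/(9.6 + 9·3.509531) = 0.7284 and x_2* = 3.509531·0.7284 = 2.5564.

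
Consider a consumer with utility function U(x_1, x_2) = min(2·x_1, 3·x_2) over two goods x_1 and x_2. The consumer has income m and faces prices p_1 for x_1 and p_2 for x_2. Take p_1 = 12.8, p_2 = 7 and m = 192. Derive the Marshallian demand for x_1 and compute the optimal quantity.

With perfect complements, no substitution: consume in ratio x_1:x_2 = 3:2.
Budget: p_1·x_1 + p_2·(2/3)·x_1 = m, so (3·p_1 + 2·p_2)·x_1 = 3·m.
Demand: x_1*(p_1,p_2,m) = 3·m/(3·p_1 + 2·p_2), x_2* = 2·m/(3·p_1 + 2·p_2).
Here 3·12.8 + 2·7 = 52.4, giving x_1* = 10.9924.

x_1* = 10.9924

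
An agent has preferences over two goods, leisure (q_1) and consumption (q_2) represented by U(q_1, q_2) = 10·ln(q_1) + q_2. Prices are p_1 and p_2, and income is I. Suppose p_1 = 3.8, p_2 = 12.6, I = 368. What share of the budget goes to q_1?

share on q_1 = 0.3424

Set MRS = p_1/p_2: (10/q_1)/1 = p_1/p_2.
So q_1*(p_1,p_2) = 10·p_2/p_1, independent of income; and q_2* = (I − 10·p_2)/p_2.
At the given prices: q_1* = 10·12.6/3.8 = 33.1579, and q_2* = 19.2063.
Expenditure on q_1: 3.8·33.1579 = 126; share = 0.3424.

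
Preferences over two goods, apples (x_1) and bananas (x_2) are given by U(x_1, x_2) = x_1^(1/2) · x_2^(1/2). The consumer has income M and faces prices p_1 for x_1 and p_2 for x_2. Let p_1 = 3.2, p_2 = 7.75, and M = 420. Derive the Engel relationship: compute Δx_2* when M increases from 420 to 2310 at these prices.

Δx_2* = 121.9355

Tangency: MRS = x_2/x_1 = p_1/p_2.
Rearranging, p_2·x_2 = p_1·x_1. Substituting into the budget gives p_1·x_1·(1 + 1) = M.
Demand: x_1*(p_1,p_2,M) = 0.5·M/p_1 and x_2* = 0.5·M/p_2.
At p_1=3.2, p_2=7.75, M=420: x_2* = 0.5·420/7.75 = 27.0968.
At M' = 2310: x_2* = 149.0323. Change: 149.0323 − 27.0968 = 121.9355.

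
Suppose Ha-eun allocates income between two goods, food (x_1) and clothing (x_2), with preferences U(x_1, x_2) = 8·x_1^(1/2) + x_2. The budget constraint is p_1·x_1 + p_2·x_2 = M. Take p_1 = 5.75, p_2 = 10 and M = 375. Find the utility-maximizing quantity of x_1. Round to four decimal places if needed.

Utility is quasi-linear in x_2; the FOC for x_1 is 4/√x_1 = p_1/p_2.
Solve: √x_1 = 4·p_2/p_1, so x_1*(p_1,p_2) = (4·p_2/p_1)², and x_2* = (M − p_1·x_1*)/p_2.
Plugging in: x_1* = (4·10/5.75)² = 48.3932.

x_1* = 48.3932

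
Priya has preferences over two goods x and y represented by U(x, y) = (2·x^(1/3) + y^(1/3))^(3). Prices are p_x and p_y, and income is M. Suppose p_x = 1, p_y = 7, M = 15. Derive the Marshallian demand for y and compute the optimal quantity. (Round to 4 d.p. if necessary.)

y* = 0.2526

From the CES first-order condition, 2·(y/x)^(2/3) = p_x/p_y.
Hence y/x = ((1/2)·p_x/p_y)^(1/(2/3)), i.e. raised to the 1.5 power.
With the ratio pinned down, the budget gives x* = M/(p_x + p_y·(y/x)) and y* = (y/x)·x*.
Numerically y/x = 0.01909, so x* = 15/(1 + 7·0.01909) = 13.2318 and y* = 0.01909·13.2318 = 0.2526.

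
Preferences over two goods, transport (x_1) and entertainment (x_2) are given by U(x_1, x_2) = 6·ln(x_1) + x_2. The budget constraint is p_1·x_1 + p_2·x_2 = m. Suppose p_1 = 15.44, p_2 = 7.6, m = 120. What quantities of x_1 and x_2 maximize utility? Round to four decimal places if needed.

So x_1*(p_1,p_2) = 6·p_2/p_1, independent of income; and x_2* = (m − 6·p_2)/p_2.
At the given prices: x_1* = 6·7.6/15.44 = 2.9534, and x_2* = 9.7895.

x_1* = 2.9534, x_2* = 9.7895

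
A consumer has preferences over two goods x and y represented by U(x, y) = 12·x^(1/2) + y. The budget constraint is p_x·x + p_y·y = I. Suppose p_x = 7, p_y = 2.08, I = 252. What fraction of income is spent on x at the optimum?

share on x = 0.0883

MU_x = 6/√x, MU_y = 1. Tangency: 6/√x = p_x/p_y.
Thus x* = (6·p_y/p_x)² — independent of I — with the rest of income spent on y.
Plugging in: x* = (6·2.08/7)² = 3.1786, y* = 110.4567.
Expenditure on x: 7·3.1786 = 22.2501; share = 0.0883.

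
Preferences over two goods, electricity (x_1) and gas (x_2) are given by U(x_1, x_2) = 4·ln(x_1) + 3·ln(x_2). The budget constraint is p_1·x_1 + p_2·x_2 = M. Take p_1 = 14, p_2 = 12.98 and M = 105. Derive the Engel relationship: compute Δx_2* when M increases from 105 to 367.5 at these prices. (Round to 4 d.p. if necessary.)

Δx_2* = 8.6672

Tangency: MRS = (4/3)·x_2/x_1 = p_1/p_2.
So 4·p_2·x_2 = 3·p_1·x_1; combined with the budget, a share 4/7 of income goes to x_1.
Demand: x_1*(p_1,p_2,M) = 4/7·M/p_1 and x_2* = 3/7·M/p_2.
At p_1=14, p_2=12.98, M=105: x_2* = 3/7·105/12.98 = 3.4669.
At M' = 367.5: x_2* = 12.1341. Change: 12.1341 − 3.4669 = 8.6672.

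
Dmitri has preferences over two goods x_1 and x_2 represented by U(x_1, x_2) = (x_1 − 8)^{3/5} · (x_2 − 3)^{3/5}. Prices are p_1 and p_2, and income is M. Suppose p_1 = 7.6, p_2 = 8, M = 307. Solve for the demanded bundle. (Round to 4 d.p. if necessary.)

x_1* = 22.6184, x_2* = 16.8875

MRS = (x_2−3)/(x_1−8). Tangency with p_1/p_2 gives x_2−3 = (p_1/p_2)·(x_1−8).
After buying the subsistence bundle (8, 3), a share 0.5 of the remaining income goes to x_1: x_1* = 8 + 0.5·(M − 8p_1 − 3p_2)/p_1.
Discretionary income = 307 − 8·7.6 − 3·8 = 222.2; x_1* = 8 + 0.5·222.2/7.6 = 22.6184; x_2* = 3 + 0.5·222.2/8 = 16.8875.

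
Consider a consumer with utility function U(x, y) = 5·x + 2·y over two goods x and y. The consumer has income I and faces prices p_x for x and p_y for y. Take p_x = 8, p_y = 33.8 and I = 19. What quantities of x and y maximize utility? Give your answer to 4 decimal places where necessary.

x* = 2.375, y* = 0

Perfect substitutes: compare marginal utility per dollar. 5/p_x vs 2/p_y → 0.625 vs 0.0592.
x gives more utility per dollar, so spend all income on x: x* = I/p_x, y* = 0.
Numerically: x* = 2.375, y* = 0.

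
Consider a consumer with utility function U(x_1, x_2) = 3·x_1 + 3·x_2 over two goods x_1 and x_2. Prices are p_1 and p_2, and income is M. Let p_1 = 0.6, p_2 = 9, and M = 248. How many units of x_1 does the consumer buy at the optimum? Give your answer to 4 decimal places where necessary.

x_1* = 413.3333

x_1 gives more utility per dollar, so spend all income on x_1: x_1* = M/p_1, x_2* = 0.
Numerically: x_1* = 413.3333, x_2* = 0.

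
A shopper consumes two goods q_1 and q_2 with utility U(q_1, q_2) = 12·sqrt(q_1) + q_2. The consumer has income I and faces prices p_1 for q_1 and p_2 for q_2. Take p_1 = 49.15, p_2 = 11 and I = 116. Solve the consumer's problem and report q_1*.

q_1* = 1.8032

Utility is quasi-linear in q_2; the FOC for q_1 is 6/√q_1 = p_1/p_2.
Solve: √q_1 = 6·p_2/p_1, so q_1*(p_1,p_2) = (6·p_2/p_1)², and q_2* = (I − p_1·q_1*)/p_2.
Plugging in: q_1* = (6·11/49.15)² = 1.8032.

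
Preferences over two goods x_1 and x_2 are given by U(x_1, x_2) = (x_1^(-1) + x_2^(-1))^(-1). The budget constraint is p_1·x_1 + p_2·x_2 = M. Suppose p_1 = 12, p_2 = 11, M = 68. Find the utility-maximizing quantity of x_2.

x_2* = 3.0237

With the ratio pinned down, the budget gives x_1* = M/(p_1 + p_2·(x_2/x_1)) and x_2* = (x_2/x_1)·x_1*.
Numerically x_2/x_1 = 1.044466, so x_1* = 68/(12 + 11·1.044466) = 2.895 and x_2* = 1.044466·2.895 = 3.0237.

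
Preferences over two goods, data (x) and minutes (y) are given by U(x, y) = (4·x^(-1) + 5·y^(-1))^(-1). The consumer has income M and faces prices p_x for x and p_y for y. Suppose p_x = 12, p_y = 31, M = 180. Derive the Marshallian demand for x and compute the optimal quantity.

x* = 5.3629

From the CES first-order condition, (4/5)·(y/x)^(2) = p_x/p_y.
Solve for the ratio: y/x = [(5/4)·p_x/p_y]^(0.5).
With the ratio pinned down, the budget gives x* = M/(p_x + p_y·(y/x)) and y* = (y/x)·x*.
Numerically y/x = 0.695608, so x* = 180/(12 + 31·0.695608) = 5.3629.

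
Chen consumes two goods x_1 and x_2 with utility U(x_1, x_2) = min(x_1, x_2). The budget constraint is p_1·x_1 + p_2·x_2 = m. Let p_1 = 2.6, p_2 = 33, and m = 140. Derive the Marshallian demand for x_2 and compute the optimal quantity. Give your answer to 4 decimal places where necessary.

With perfect complements, no substitution: consume in ratio x_1:x_2 = 1:1.
Budget: p_1·x_1 + p_2·x_1 = m, so (p_1 + p_2)·x_1 = m.
Demand: x_1*(p_1,p_2,m) = m/(p_1 + p_2), x_2* = m/(p_1 + p_2).
Here 2.6 + 33 = 35.6, giving x_2* = 3.9326.

x_2* = 3.9326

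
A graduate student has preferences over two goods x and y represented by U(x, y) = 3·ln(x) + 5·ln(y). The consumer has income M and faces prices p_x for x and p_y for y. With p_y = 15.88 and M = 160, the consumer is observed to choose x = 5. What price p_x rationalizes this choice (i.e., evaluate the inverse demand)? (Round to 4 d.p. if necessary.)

p_x = 12

Tangency: MRS = (3/5)·y/x = p_x/p_y.
So 3·p_y·y = 5·p_x·x; combined with the budget, a share 0.375 of income goes to x.
Demand: x*(p_x,p_y,M) = 0.375·M/p_x and y* = 0.625·M/p_y.
Set x* = 5 in the demand function and solve for p_x: p_x = 12.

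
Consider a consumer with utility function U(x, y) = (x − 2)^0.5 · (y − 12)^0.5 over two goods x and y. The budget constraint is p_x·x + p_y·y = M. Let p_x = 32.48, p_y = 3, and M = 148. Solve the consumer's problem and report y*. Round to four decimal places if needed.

MRS = (y−12)/(x−2). Tangency with p_x/p_y gives y−12 = (p_x/p_y)·(x−2).
After buying the subsistence bundle (2, 12), a share 0.5 of the remaining income goes to x: x* = 2 + 0.5·(M − 2p_x − 12p_y)/p_x.
Discretionary income = 148 − 2·32.48 − 12·3 = 47.04; y* = 12 + 0.5·47.04/3 = 19.84.

y* = 19.84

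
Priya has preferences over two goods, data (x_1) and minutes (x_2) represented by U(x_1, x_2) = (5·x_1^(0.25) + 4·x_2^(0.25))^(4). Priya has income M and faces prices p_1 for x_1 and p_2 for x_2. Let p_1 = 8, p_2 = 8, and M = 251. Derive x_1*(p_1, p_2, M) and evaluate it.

MU_x_1 ∝ 5·x_1^(-0.75), MU_x_2 ∝ 4·x_2^(-0.75), so MRS = (5/4)·(x_2/x_1)^(0.75) = p_1/p_2.
Hence x_2/x_1 = ((4/5)·p_1/p_2)^(1/(0.75)), i.e. raised to the 4/3 power.
Substitute x_2 = (x_2/x_1)·x_1 into the budget: x_1* = M/(p_1 + p_2·(x_2/x_1)).
Numerically x_2/x_1 = 0.742654, so x_1* = 251/(8 + 8·0.742654) = 18.0041.

x_1* = 18.0041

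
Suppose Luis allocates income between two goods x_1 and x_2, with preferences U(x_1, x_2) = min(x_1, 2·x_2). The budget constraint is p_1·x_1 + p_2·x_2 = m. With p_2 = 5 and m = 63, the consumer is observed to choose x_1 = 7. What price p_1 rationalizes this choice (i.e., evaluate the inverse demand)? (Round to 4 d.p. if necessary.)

p_1 = 6.5

Leontief preferences: the optimum is at the kink where x_1/2 = x_2/1, i.e. x_2 = (1/2)·x_1.
Budget: p_1·x_1 + p_2·(1/2)·x_1 = m, so (2·p_1 + p_2)·x_1 = 2·m.
Demand: x_1*(p_1,p_2,m) = 2·m/(2·p_1 + p_2), x_2* = m/(2·p_1 + p_2).
Set x_1* = 7 in the demand function and solve for p_1: p_1 = 6.5.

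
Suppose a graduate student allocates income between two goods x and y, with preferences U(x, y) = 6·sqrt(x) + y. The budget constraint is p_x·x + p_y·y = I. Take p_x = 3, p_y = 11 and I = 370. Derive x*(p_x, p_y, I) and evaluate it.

Plugging in: x* = (3·11/3)² = 121.

x* = 121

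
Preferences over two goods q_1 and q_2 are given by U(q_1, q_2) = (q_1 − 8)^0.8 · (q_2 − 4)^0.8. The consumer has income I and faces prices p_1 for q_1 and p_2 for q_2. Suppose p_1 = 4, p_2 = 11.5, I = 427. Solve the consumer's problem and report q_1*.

q_1* = 51.625

This is Cobb-Douglas in (q_1−8, q_2−4): tangency gives 0.8·p_2·(q_2−4) = 0.8·p_1·(q_1−8).
Substituting into the budget: q_1* = 8 + 0.5·(I − 8·p_1 − 4·p_2)/p_1, and q_2* = 4 + 0.5·(…)/p_2.
Discretionary income = 427 − 8·4 − 4·11.5 = 349; q_1* = 8 + 0.5·349/4 = 51.625.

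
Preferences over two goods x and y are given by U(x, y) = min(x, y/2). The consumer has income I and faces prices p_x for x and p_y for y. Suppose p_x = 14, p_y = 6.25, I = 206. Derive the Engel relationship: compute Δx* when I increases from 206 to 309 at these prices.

With perfect complements, no substitution: consume in ratio x:y = 1:2.
Budget: p_x·x + p_y·2·x = I, so (p_x + 2·p_y)·x = I.
Demand: x*(p_x,p_y,I) = I/(p_x + 2·p_y), y* = 2·I/(p_x + 2·p_y).
Here 14 + 2·6.25 = 26.5, giving x* = 7.7736.
At I' = 309: x* = 11.6604. Change: 11.6604 − 7.7736 = 3.8868.

Δx* = 3.8868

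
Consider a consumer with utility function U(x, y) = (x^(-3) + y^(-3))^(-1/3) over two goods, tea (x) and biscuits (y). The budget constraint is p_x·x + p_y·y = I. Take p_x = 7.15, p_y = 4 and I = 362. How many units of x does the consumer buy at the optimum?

MRS = MU_x/MU_y = (y/x)^(4). Set equal to p_x/p_y.
Solve for the ratio: y/x = [p_x/p_y]^(0.25).
With the ratio pinned down, the budget gives x* = I/(p_x + p_y·(y/x)) and y* = (y/x)·x*.
Numerically y/x = 1.156276, so x* = 362/(7.15 + 4·1.156276) = 30.7428.

x* = 30.7428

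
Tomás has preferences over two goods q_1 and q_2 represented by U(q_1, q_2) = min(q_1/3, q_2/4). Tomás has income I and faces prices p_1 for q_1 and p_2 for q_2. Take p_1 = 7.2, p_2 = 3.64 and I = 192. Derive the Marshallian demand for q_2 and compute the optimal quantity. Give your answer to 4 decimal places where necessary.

Leontief preferences: the optimum is at the kink where q_1/3 = q_2/4, i.e. q_2 = (4/3)·q_1.
Budget: p_1·q_1 + p_2·(4/3)·q_1 = I, so (3·p_1 + 4·p_2)·q_1 = 3·I.
Demand: q_1*(p_1,p_2,I) = 3·I/(3·p_1 + 4·p_2), q_2* = 4·I/(3·p_1 + 4·p_2).
Here 3·7.2 + 4·3.64 = 36.16, giving q_2* = 21.2389.

q_2* = 21.2389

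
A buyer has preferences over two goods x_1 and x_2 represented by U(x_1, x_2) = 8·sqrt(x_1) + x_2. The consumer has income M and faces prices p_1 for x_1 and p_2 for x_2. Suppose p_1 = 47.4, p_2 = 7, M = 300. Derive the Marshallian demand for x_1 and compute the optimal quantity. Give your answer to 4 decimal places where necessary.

x_1* = 0.3489

MU_x_1 = 4/√x_1, MU_x_2 = 1. Tangency: 4/√x_1 = p_1/p_2.
Thus x_1* = (4·p_2/p_1)² — independent of M — with the rest of income spent on x_2.
Plugging in: x_1* = (4·7/47.4)² = 0.3489.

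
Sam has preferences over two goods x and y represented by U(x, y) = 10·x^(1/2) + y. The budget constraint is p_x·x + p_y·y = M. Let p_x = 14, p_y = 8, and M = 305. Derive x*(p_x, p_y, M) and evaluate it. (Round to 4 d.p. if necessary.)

x* = 8.1633

MU_x = 5/√x, MU_y = 1. Tangency: 5/√x = p_x/p_y.
Thus x* = (5·p_y/p_x)² — independent of M — with the rest of income spent on y.
Plugging in: x* = (5·8/14)² = 8.1633.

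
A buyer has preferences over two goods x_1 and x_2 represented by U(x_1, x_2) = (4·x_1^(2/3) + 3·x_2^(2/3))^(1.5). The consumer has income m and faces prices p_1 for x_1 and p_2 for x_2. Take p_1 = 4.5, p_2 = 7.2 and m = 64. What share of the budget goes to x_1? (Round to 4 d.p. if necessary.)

share on x_1 = 0.8585

With the ratio pinned down, the budget gives x_1* = m/(p_1 + p_2·(x_2/x_1)) and x_2* = (x_2/x_1)·x_1*.
Numerically x_2/x_1 = 0.102997, so x_1* = 64/(4.5 + 7.2·0.102997) = 12.2101 and x_2* = 0.102997·12.2101 = 1.2576.
Expenditure on x_1: 4.5·12.2101 = 54.9453; share = 0.8585.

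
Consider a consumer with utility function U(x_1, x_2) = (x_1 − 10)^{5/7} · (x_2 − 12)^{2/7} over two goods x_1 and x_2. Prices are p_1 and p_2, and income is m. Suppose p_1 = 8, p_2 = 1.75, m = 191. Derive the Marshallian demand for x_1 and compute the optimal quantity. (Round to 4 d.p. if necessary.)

x_1* = 18.0357

This is Cobb-Douglas in (x_1−10, x_2−12): tangency gives 5/7·p_2·(x_2−12) = 2/7·p_1·(x_1−10).
After buying the subsistence bundle (10, 12), a share 5/7 of the remaining income goes to x_1: x_1* = 10 + 5/7·(m − 10p_1 − 12p_2)/p_1.
Discretionary income = 191 − 10·8 − 12·1.75 = 90; x_1* = 10 + 5/7·90/8 = 18.0357.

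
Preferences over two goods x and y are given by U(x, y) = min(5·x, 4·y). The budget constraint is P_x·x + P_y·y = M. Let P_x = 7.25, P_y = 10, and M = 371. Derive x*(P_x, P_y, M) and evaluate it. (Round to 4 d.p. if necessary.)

x* = 18.7848

With perfect complements, no substitution: consume in ratio x:y = 4:5.
Budget: P_x·x + P_y·(5/4)·x = M, so (4·P_x + 5·P_y)·x = 4·M.
Demand: x*(P_x,P_y,M) = 4·M/(4·P_x + 5·P_y), y* = 5·M/(4·P_x + 5·P_y).
Here 4·7.25 + 5·10 = 79, giving x* = 18.7848.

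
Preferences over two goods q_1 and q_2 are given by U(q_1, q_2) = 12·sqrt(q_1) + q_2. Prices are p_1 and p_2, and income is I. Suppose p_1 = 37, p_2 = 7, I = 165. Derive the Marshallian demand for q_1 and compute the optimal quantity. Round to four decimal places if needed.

Plugging in: q_1* = (6·7/37)² = 1.2885.

q_1* = 1.2885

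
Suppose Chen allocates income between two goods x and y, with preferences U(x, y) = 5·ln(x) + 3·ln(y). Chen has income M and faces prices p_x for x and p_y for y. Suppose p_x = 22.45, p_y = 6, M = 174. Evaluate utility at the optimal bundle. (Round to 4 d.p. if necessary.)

V = 15.0482

Demand: x*(p_x,p_y,M) = 0.625·M/p_x and y* = 0.375·M/p_y.
At p_x=22.45, p_y=6, M=174: x* = 0.625·174/22.45 = 4.8441, y* = 10.875.
Utility at the optimum: U(4.8441, 10.875) = 15.0482.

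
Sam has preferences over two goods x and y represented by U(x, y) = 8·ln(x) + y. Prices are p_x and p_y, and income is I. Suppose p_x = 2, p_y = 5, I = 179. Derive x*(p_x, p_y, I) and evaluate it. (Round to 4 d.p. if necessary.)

x* = 20

Set MRS = p_x/p_y: (8/x)/1 = p_x/p_y.
So x*(p_x,p_y) = 8·p_y/p_x, independent of income; and y* = (I − 8·p_y)/p_y.
At the given prices: x* = 8·5/2 = 20.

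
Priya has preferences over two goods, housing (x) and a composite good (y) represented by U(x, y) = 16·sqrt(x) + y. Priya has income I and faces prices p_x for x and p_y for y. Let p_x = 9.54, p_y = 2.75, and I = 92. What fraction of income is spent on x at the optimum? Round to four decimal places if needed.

MU_x = 8/√x, MU_y = 1. Tangency: 8/√x = p_x/p_y.
Solve: √x = 8·p_y/p_x, so x*(p_x,p_y) = (8·p_y/p_x)², and y* = (I − p_x·x*)/p_y.
Plugging in: x* = (8·2.75/9.54)² = 5.318, y* = 15.0059.
Expenditure on x: 9.54·5.318 = 50.7338; share = 0.5515.

share on x = 0.5515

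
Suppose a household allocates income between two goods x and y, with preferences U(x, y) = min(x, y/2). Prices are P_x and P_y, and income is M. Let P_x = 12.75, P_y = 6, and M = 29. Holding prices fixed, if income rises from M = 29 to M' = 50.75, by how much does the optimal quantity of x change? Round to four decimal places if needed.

With perfect complements, no substitution: consume in ratio x:y = 1:2.
Budget: P_x·x + P_y·2·x = M, so (P_x + 2·P_y)·x = M.
Demand: x*(P_x,P_y,M) = M/(P_x + 2·P_y), y* = 2·M/(P_x + 2·P_y).
Here 12.75 + 2·6 = 24.75, giving x* = 1.1717.
At M' = 50.75: x* = 2.0505. Change: 2.0505 − 1.1717 = 0.8788.

Δx* = 0.8788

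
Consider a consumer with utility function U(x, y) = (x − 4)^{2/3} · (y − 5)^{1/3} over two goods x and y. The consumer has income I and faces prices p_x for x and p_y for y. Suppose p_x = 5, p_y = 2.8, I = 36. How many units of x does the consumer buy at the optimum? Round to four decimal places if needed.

Let x' = x−4, y' = y−5. MRS = 2·y'/x' = p_x/p_y.
Substituting into the budget: x* = 4 + 2/3·(I − 4·p_x − 5·p_y)/p_x, and y* = 5 + 1/3·(…)/p_y.
Discretionary income = 36 − 4·5 − 5·2.8 = 2; x* = 4 + 2/3·2/5 = 4.2667.

x* = 4.2667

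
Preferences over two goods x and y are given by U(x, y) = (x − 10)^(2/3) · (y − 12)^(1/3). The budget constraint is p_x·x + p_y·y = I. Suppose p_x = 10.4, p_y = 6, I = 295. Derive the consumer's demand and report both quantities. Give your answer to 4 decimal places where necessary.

This is Cobb-Douglas in (x−10, y−12): tangency gives 2/3·p_y·(y−12) = 1/3·p_x·(x−10).
After buying the subsistence bundle (10, 12), a share 2/3 of the remaining income goes to x: x* = 10 + 2/3·(I − 10p_x − 12p_y)/p_x.
Discretionary income = 295 − 10·10.4 − 12·6 = 119; x* = 10 + 2/3·119/10.4 = 17.6282; y* = 12 + 1/3·119/6 = 18.6111.

x* = 17.6282, y* = 18.6111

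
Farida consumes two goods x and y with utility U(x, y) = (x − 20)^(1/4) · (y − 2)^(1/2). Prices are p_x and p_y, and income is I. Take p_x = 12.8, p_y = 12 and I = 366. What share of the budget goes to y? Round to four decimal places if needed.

share on y = 0.2222

Let x' = x−20, y' = y−2. MRS = (1/2)·y'/x' = p_x/p_y.
Substituting into the budget: x* = 20 + 1/3·(I − 20·p_x − 2·p_y)/p_x, and y* = 2 + 2/3·(…)/p_y.
Discretionary income = 366 − 20·12.8 − 2·12 = 86; x* = 20 + 1/3·86/12.8 = 22.2396; y* = 2 + 2/3·86/12 = 6.7778.
Expenditure on y: 12·6.7778 = 81.3333; share = 0.2222.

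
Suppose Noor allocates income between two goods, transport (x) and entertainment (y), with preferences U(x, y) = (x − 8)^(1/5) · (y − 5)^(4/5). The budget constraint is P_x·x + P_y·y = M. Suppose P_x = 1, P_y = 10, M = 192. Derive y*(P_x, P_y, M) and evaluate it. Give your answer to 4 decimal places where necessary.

This is Cobb-Douglas in (x−8, y−5): tangency gives 0.2·P_y·(y−5) = 0.8·P_x·(x−8).
After buying the subsistence bundle (8, 5), a share 0.2 of the remaining income goes to x: x* = 8 + 0.2·(M − 8P_x − 5P_y)/P_x.
Discretionary income = 192 − 8·1 − 5·10 = 134; y* = 5 + 0.8·134/10 = 15.72.

y* = 15.72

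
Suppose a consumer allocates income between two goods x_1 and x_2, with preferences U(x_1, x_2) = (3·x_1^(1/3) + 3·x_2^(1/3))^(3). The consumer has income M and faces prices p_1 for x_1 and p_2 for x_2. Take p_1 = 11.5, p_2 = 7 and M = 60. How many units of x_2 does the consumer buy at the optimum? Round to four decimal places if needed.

From the CES first-order condition, (x_2/x_1)^(2/3) = p_1/p_2.
Solve for the ratio: x_2/x_1 = [p_1/p_2]^(1.5).
Substitute x_2 = (x_2/x_1)·x_1 into the budget: x_1* = M/(p_1 + p_2·(x_2/x_1)).
Numerically x_2/x_1 = 2.105716, so x_1* = 60/(11.5 + 7·2.105716) = 2.2866 and x_2* = 2.105716·2.2866 = 4.8149.

x_2* = 4.8149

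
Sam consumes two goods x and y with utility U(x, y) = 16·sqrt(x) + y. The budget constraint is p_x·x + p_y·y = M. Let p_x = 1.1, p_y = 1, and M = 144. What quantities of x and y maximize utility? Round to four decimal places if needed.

Utility is quasi-linear in y; the FOC for x is 8/√x = p_x/p_y.
Solve: √x = 8·p_y/p_x, so x*(p_x,p_y) = (8·p_y/p_x)², and y* = (M − p_x·x*)/p_y.
Plugging in: x* = (8·1/1.1)² = 52.8926, y* = 85.8182.

x* = 52.8926, y* = 85.8182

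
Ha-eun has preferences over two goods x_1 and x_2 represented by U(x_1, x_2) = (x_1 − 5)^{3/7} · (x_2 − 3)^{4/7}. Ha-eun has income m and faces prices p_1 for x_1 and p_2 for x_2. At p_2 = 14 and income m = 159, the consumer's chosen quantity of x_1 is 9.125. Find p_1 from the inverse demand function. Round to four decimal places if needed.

This is Cobb-Douglas in (x_1−5, x_2−3): tangency gives 3/7·p_2·(x_2−3) = 4/7·p_1·(x_1−5).
Substituting into the budget: x_1* = 5 + 3/7·(m − 5·p_1 − 3·p_2)/p_1, and x_2* = 3 + 4/7·(…)/p_2.
Set x_1* = 9.125 in the demand function and solve for p_1: p_1 = 8.

p_1 = 8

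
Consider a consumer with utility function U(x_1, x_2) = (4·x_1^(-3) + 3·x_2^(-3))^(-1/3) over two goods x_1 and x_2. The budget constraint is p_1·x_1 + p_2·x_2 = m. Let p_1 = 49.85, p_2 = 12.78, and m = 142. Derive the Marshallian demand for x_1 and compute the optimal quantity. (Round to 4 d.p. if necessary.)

x_1* = 2.1333

MRS = MU_x_1/MU_x_2 = (4/3)·(x_2/x_1)^(4). Set equal to p_1/p_2.
Solve for the ratio: x_2/x_1 = [(3/4)·p_1/p_2]^(0.25).
With the ratio pinned down, the budget gives x_1* = m/(p_1 + p_2·(x_2/x_1)) and x_2* = (x_2/x_1)·x_1*.
Numerically x_2/x_1 = 1.307823, so x_1* = 142/(49.85 + 12.78·1.307823) = 2.1333.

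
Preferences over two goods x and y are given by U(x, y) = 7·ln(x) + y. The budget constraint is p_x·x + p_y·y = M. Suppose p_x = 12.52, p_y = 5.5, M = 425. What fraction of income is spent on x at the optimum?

Set MRS = p_x/p_y: (7/x)/1 = p_x/p_y.
So x*(p_x,p_y) = 7·p_y/p_x, independent of income; and y* = (M − 7·p_y)/p_y.
At the given prices: x* = 7·5.5/12.52 = 3.0751, and y* = 70.2727.
Expenditure on x: 12.52·3.0751 = 38.5; share = 0.0906.

share on x = 0.0906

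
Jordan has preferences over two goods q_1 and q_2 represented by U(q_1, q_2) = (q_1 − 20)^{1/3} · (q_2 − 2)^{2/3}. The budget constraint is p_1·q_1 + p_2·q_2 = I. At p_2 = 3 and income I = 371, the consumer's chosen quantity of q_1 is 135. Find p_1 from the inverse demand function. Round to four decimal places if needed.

This is Cobb-Douglas in (q_1−20, q_2−2): tangency gives 1/3·p_2·(q_2−2) = 2/3·p_1·(q_1−20).
Substituting into the budget: q_1* = 20 + 1/3·(I − 20·p_1 − 2·p_2)/p_1, and q_2* = 2 + 2/3·(…)/p_2.
Set q_1* = 135 in the demand function and solve for p_1: p_1 = 1.

p_1 = 1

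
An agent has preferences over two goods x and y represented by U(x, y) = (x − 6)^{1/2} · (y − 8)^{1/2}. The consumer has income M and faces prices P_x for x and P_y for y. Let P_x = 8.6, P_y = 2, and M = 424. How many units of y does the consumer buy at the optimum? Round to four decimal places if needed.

Let x' = x−6, y' = y−8. MRS = y'/x' = P_x/P_y.
After buying the subsistence bundle (6, 8), a share 0.5 of the remaining income goes to x: x* = 6 + 0.5·(M − 6P_x − 8P_y)/P_x.
Discretionary income = 424 − 6·8.6 − 8·2 = 356.4; y* = 8 + 0.5·356.4/2 = 97.1.

y* = 97.1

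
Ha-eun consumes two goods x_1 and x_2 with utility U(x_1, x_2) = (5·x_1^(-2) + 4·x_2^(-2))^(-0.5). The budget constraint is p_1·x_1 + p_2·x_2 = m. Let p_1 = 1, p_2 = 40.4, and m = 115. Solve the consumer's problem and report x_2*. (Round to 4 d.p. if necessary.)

From the CES first-order condition, (5/4)·(x_2/x_1)^(3) = p_1/p_2.
Hence x_2/x_1 = ((4/5)·p_1/p_2)^(1/(3)), i.e. raised to the 1/3 power.
Substitute x_2 = (x_2/x_1)·x_1 into the budget: x_1* = m/(p_1 + p_2·(x_2/x_1)).
Numerically x_2/x_1 = 0.270543, so x_1* = 115/(1 + 40.4·0.270543) = 9.6396 and x_2* = 0.270543·9.6396 = 2.6079.

x_2* = 2.6079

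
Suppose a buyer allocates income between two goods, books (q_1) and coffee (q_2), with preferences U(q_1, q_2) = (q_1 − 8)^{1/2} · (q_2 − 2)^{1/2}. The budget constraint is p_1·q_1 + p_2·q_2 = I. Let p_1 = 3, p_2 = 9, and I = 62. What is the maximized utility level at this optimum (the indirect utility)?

MRS = (q_2−2)/(q_1−8). Tangency with p_1/p_2 gives q_2−2 = (p_1/p_2)·(q_1−8).
After buying the subsistence bundle (8, 2), a share 0.5 of the remaining income goes to q_1: q_1* = 8 + 0.5·(I − 8p_1 − 2p_2)/p_1.
Discretionary income = 62 − 8·3 − 2·9 = 20; q_1* = 8 + 0.5·20/3 = 11.3333; q_2* = 2 + 0.5·20/9 = 3.1111.
Utility at the optimum: U(11.3333, 3.1111) = 1.9245.

V = 1.9245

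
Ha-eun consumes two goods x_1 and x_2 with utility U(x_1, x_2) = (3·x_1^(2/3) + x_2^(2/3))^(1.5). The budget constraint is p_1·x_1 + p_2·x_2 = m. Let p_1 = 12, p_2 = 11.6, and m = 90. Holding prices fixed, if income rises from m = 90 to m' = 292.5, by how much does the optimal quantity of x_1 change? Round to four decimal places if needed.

MRS = MU_x_1/MU_x_2 = 3·(x_2/x_1)^(1/3). Set equal to p_1/p_2.
Hence x_2/x_1 = ((1/3)·p_1/p_2)^(1/(1/3)), i.e. raised to the 3 power.
Substitute x_2 = (x_2/x_1)·x_1 into the budget: x_1* = m/(p_1 + p_2·(x_2/x_1)).
Numerically x_2/x_1 = 0.041002, so x_1* = 90/(12 + 11.6·0.041002) = 7.2141.
At m' = 292.5: x_1* = 23.4457. Change: 23.4457 − 7.2141 = 16.2317.

Δx_1* = 16.2317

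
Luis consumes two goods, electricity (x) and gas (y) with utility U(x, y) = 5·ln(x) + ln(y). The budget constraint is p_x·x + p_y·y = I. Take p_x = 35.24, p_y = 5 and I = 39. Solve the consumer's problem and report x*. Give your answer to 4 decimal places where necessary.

x* = 0.9222

Tangency: MRS = 5·y/x = p_x/p_y.
Rearranging, p_y·y = (1/5)·p_x·x. Substituting into the budget gives p_x·x·(1 + (1/5)) = I.
Demand: x*(p_x,p_y,I) = 5/6·I/p_x and y* = 1/6·I/p_y.
At p_x=35.24, p_y=5, I=39: x* = 5/6·39/35.24 = 0.9222.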